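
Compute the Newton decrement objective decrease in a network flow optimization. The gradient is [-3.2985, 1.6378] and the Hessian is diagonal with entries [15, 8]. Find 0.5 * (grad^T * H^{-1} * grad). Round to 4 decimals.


Step 1: H is diagonal, so H^(-1) * g = [-0.2199, 0.2047].
Step 2: g^T H^(-1) g = sum_i g_i^2 / H_ii
  = (-3.2985)^2/15 + (1.6378)^2/8
  = 0.7253 + 0.3353 = 1.0606
Step 3: Objective decrease = 0.5 * g^T H^(-1) g = 0.5303


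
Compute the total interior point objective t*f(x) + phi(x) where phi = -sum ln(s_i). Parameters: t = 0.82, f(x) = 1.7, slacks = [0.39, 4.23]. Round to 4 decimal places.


Step 1: Compute log-barrier.
ln values: [-0.9416, 1.4422]
phi = -(-0.9416 + 1.4422) = -0.5006
Step 2: Compute augmented objective.
t*f(x) = 0.82*1.7 = 1.394
Total = 1.394 - 0.5006 = 0.8934


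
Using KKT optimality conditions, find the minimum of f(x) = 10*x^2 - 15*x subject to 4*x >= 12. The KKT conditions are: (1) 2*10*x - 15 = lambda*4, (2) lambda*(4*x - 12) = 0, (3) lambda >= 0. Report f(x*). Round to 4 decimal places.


Step 1: Try lambda = 0 (constraint inactive).
x_unc = 15/(2*10) = 0.75
Check: 4*0.75 = 3.0 < 12 -- violated!
Step 2: Constraint must be active: 4*x = 12
x* = 12/4 = 3.0
lambda = (2*10*3.0 - 15)/4 = 11.25
Step 3: Compute optimal value.
f(x*) = 10*3.0^2 - 15*3.0 = 45.0


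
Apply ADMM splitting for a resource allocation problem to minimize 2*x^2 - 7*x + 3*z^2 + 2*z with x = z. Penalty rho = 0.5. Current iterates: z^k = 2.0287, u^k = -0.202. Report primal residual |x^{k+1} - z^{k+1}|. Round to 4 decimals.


ADMM iteration with rho = 0.5, z^k = 2.0287, u^k = -0.202
Step 1: x-update.
Minimize 2*x^2 - 7*x + (0.5/2)*(x - 2.0287 - 0.202)^2
FOC: (2*2 + 0.5)*x = 7 + 0.5*(2.0287 + 0.202)
x^{k+1} = 1.8034
Step 2: z-update.
Minimize 3*z^2 + 2*z + (0.5/2)*(1.8034 - z - 0.202)^2
FOC: (2*3 + 0.5)*z = -2 + 0.5*(1.8034 - 0.202)
z^{k+1} = -0.1845
Step 3: u-update.
u^{k+1} = -0.202 + 1.8034 + 0.1845 = 1.7859
Step 4: Primal residual = |1.8034 + 0.1845| = 1.9879


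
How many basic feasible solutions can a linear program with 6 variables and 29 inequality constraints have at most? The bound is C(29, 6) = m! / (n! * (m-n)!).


Each vertex corresponds to some choice of n active constraints out of m, so the number of vertices is at most C(m, n) = m! / (n!(m-n)!).
m = 29, n = 6
Numerator: 29 * 28 * 27 * 26 * 25 * 24
Denominator: 6! = 720
C(29, 6) = 475020


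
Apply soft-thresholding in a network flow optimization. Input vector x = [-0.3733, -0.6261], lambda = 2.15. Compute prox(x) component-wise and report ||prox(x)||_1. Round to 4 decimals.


Soft-thresholding with lambda = 2.15:
prox(-0.3733) = sign(-0.3733)*max(|-0.3733| - 2.15, 0) = 0.0
prox(-0.6261) = sign(-0.6261)*max(|-0.6261| - 2.15, 0) = 0.0
prox(x) = [0.0, 0.0]
||prox(x)||_1 = 0.0 + 0.0 = 0.0


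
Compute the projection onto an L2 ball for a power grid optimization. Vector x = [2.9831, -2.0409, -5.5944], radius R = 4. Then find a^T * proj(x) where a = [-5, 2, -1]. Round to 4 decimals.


Step 1: Compute ||x|| (intermediates to 6 decimals).
||x|| = sqrt(2.9831^2 + (-2.0409)^2 + (-5.5944)^2) = 6.660441
Step 2: Project.
Since ||x|| > R, scale = R/||x|| = 4/6.660441 = 0.600561, proj(x) = scale * x
proj(x) = [1.791534, -1.225685, -3.359778]
Step 3: Dot product.
a^T * proj(x) = -5*1.791534 + 2*(-1.225685) - 1*(-3.359778) = -8.0493


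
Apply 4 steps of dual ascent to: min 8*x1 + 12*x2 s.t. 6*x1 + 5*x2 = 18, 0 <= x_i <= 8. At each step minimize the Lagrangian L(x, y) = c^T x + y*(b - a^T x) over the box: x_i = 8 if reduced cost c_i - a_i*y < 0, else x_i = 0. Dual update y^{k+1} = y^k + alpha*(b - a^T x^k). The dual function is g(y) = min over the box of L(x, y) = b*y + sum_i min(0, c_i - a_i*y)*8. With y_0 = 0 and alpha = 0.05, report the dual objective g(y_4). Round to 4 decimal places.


Dual ascent for LP: min 8*x1 + 12*x2, 6*x1 + 5*x2 = 18, 0 <= x_i <= 8
Step 1: y^k = 0.0, reduced costs: (8.0, 12.0)
  x^k = (0.0, 0.0), subgradient = b - a^T x = 18.0
  y^{k+1} = 0.0 + 0.05*18.0 = 0.9
Step 2: y^k = 0.9, reduced costs: (2.6, 7.5)
  x^k = (0.0, 0.0), subgradient = b - a^T x = 18.0
  y^{k+1} = 0.9 + 0.05*18.0 = 1.8
Step 3: y^k = 1.8, reduced costs: (-2.8, 3.0)
  x^k = (8.0, 0.0), subgradient = b - a^T x = -30.0
  y^{k+1} = 1.8 + 0.05*-30.0 = 0.3
Step 4: y^k = 0.3, reduced costs: (6.2, 10.5)
  x^k = (0.0, 0.0), subgradient = b - a^T x = 18.0
  y^{k+1} = 0.3 + 0.05*18.0 = 1.2
Dual objective at y_4 = 1.2: reduced costs (0.8, 6.0), box minimizer x = (0.0, 0.0)
g(y_4) = b*y + (c1 - a1*y)*x1 + (c2 - a2*y)*x2 = 18*1.2 + 0.8*0.0 + 6.0*0.0 = 21.6 + 0.0 + 0.0 = 21.6


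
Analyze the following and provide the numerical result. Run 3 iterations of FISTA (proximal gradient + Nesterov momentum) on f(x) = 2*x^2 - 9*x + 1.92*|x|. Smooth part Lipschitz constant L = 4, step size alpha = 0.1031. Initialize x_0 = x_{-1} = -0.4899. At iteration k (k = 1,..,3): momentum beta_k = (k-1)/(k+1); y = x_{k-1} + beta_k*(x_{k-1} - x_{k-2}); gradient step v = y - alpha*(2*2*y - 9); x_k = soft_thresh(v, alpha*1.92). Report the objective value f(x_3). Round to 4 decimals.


FISTA on f(x) = 2*x^2 - 9*x + 1.92*|x|
L = 4, alpha = 0.1031
Iteration 1: beta = 0.0, y = -0.4899 + 0.0*(-0.4899 + 0.4899) = -0.4899
  grad(y) = -10.9596, v = y - alpha*grad = 0.64
  prox(v) = soft_thresh(0.64, 0.198) = 0.4421
Iteration 2: beta = 0.3333, y = 0.4421 + 0.3333*(0.4421 + 0.4899) = 0.7527
  grad(y) = -5.989, v = y - alpha*grad = 1.3702
  prox(v) = soft_thresh(1.3702, 0.198) = 1.1723
Iteration 3: beta = 0.5, y = 1.1723 + 0.5*(1.1723 - 0.4421) = 1.5373
  grad(y) = -2.8506, v = y - alpha*grad = 1.8312
  prox(v) = soft_thresh(1.8312, 0.198) = 1.6333
f(x_3) = 2*1.6333^2 - 9*1.6333 + 1.92*|1.6333| = -6.2284


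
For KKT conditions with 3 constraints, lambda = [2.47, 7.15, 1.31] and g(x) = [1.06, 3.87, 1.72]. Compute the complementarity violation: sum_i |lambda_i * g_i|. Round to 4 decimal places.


KKT complementary slackness check:
lambda_1 * g_1 = 2.47 * 1.06 = 2.6182
lambda_2 * g_2 = 7.15 * 3.87 = 27.6705
lambda_3 * g_3 = 1.31 * 1.72 = 2.2532
Total violation = 2.6182 + 27.6705 + 2.2532 = 32.5419


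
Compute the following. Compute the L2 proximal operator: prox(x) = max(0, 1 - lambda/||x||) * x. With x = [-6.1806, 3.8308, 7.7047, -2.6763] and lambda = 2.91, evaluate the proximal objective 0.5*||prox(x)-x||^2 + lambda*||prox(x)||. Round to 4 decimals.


Step 1: Compute ||x||.
||x|| = 10.927
Step 2: Compute scaling factor.
scale = max(0, 1 - 2.91/10.927) = 0.7337
Step 3: prox(x) = [-4.5346, 2.8106, 5.6528, -1.9636]
||prox(x)|| = 8.017
Step 4: Proximal objective.
0.5*||prox-x||^2 = 4.2341
lambda*||prox|| = 23.3295
Total = 27.5636


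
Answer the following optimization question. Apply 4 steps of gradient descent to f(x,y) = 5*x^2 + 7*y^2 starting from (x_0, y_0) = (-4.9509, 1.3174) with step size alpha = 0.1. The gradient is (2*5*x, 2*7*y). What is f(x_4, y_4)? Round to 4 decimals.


Gradient descent on f(x,y) = 5*x^2 + 7*y^2.
Starting point: (-4.9509, 1.3174), alpha = 0.1
Step 1: grad_x = 2*5*-4.9509 = -49.509, grad_y = 2*7*1.3174 = 18.4436
  x_1 = -4.9509 - 0.1*-49.509 = 0.0
  y_1 = 1.3174 - 0.1*18.4436 = -0.527
Step 2: grad_x = 2*5*0.0 = 0.0, grad_y = 2*7*-0.527 = -7.3774
  x_2 = 0.0 - 0.1*0.0 = 0.0
  y_2 = -0.527 - 0.1*-7.3774 = 0.2108
Step 3: grad_x = 2*5*0.0 = 0.0, grad_y = 2*7*0.2108 = 2.951
  x_3 = 0.0 - 0.1*0.0 = 0.0
  y_3 = 0.2108 - 0.1*2.951 = -0.0843
Step 4: grad_x = 2*5*0.0 = 0.0, grad_y = 2*7*-0.0843 = -1.1804
  x_4 = 0.0 - 0.1*0.0 = 0.0
  y_4 = -0.0843 - 0.1*-1.1804 = 0.0337
f(0.0, 0.0337) = 5*0.0^2 + 7*0.0337^2 = 0.008


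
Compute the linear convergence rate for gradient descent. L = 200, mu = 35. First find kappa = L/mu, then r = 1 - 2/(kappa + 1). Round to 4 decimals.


Step 1: Compute the condition number.
kappa = L/mu = 200/35 = 5.7143
Step 2: Compute the convergence rate.
r = 1 - 2/(kappa + 1) = 1 - 2*mu/(L + mu) = (L - mu)/(L + mu) = 165/235 = 0.7021


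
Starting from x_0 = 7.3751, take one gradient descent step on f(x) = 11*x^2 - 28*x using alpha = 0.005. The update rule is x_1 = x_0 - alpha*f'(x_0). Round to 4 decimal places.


We compute the gradient at x_0 and apply the update.
f'(x) = 22*x - 28
f'(7.3751) = 22*7.3751 - 28 = 134.2522
x_1 = 7.3751 - 0.005*134.2522 = 6.7038


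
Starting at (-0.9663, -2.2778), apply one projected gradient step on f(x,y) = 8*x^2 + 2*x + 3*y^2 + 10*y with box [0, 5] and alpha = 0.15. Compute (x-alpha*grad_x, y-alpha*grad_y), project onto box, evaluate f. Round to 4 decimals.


Step 1: Compute gradient at (-0.9663, -2.2778).
grad_x = 2*8*-0.9663 + 2 = -13.4608
grad_y = 2*3*-2.2778 + 10 = -3.6668
Step 2: Gradient step.
x_raw = -0.9663 - 0.15*-13.4608 = 1.0528
y_raw = -2.2778 - 0.15*-3.6668 = -1.7278
Step 3: Project onto [0, 5].
x_proj = clip(1.0528) = 1.0528
y_proj = clip(-1.7278) = 0.0
Step 4: Evaluate f.
f(1.0528, 0.0) = 10.9731


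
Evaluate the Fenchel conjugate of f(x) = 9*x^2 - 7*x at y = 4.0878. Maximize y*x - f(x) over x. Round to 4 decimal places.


f*(y) = sup_x {y*x - a*x^2 - b*x} = sup_x {(y-b)*x - a*x^2}
FOC: (y - b) - 2a*x = 0 => x* = (y - b)/(2a)
x* = (4.0878 + 7)/(2*9) = 0.616
f*(4.0878) = (y-b)^2/(4a) = (4.0878 + 7)^2/(4*9)
= 122.9393/36 = 3.415


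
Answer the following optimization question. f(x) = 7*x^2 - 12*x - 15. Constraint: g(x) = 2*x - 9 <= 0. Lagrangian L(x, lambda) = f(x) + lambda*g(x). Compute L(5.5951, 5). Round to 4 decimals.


Step 1: Evaluate f(x).
f(5.5951) = 7*5.5951^2 - 12*5.5951 - 15 = 136.9948
Step 2: Evaluate g(x).
g(5.5951) = 2*5.5951 - 9 = 2.1902
Step 3: Compute Lagrangian.
L = 136.9948 + 5*2.1902 = 147.9458


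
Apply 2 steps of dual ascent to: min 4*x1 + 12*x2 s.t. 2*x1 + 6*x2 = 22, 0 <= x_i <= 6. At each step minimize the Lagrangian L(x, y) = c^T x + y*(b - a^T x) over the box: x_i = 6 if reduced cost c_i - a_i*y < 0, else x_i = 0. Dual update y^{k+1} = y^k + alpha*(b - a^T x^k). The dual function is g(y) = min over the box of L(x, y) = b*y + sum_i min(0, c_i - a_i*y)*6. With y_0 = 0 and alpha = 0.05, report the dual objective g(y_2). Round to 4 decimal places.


Dual ascent for LP: min 4*x1 + 12*x2, 2*x1 + 6*x2 = 22, 0 <= x_i <= 6
Step 1: y^k = 0.0, reduced costs: (4.0, 12.0)
  x^k = (0.0, 0.0), subgradient = b - a^T x = 22.0
  y^{k+1} = 0.0 + 0.05*22.0 = 1.1
Step 2: y^k = 1.1, reduced costs: (1.8, 5.4)
  x^k = (0.0, 0.0), subgradient = b - a^T x = 22.0
  y^{k+1} = 1.1 + 0.05*22.0 = 2.2
Dual objective at y_2 = 2.2: reduced costs (-0.4, -1.2), box minimizer x = (6.0, 6.0)
g(y_2) = b*y + (c1 - a1*y)*x1 + (c2 - a2*y)*x2 = 22*2.2 + (-0.4)*6.0 + (-1.2)*6.0 = 48.4 - 2.4 - 7.2 = 38.8


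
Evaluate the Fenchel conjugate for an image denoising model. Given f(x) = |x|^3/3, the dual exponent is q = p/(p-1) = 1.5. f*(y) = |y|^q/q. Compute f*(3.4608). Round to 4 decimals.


The conjugate exponent q satisfies 1/p + 1/q = 1.
p = 3, so q = 3/(3 - 1) = 1.5
|y|^q = 3.4608^1.5 = 6.4382
f*(3.4608) = 6.4382 / 1.5 = 4.2921


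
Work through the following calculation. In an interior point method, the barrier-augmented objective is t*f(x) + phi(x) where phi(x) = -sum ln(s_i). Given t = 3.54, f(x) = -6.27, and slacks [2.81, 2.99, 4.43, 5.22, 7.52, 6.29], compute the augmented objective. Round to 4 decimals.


Step 1: Compute log-barrier.
ln values: [1.0332, 1.0953, 1.4884, 1.6525, 2.0176, 1.839]
phi = -(1.0332 + 1.0953 + 1.4884 + 1.6525 + 2.0176 + 1.839) = -9.1259
Step 2: Compute augmented objective.
t*f(x) = 3.54*-6.27 = -22.1958
Total = -22.1958 - 9.1259 = -31.3217


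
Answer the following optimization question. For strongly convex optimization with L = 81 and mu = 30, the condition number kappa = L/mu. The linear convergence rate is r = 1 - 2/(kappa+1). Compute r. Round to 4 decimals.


Step 1: Compute the condition number.
kappa = L/mu = 81/30 = 2.7
Step 2: Compute the convergence rate.
r = 1 - 2/(kappa + 1) = 1 - 2*mu/(L + mu) = (L - mu)/(L + mu) = 51/111 = 0.4595


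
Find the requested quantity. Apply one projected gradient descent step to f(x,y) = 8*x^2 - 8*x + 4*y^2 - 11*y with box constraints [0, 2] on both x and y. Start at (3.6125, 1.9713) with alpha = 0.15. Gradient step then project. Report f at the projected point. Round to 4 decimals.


Step 1: Compute gradient at (3.6125, 1.9713).
grad_x = 2*8*3.6125 - 8 = 49.8
grad_y = 2*4*1.9713 - 11 = 4.7704
Step 2: Gradient step.
x_raw = 3.6125 - 0.15*49.8 = -3.8575
y_raw = 1.9713 - 0.15*4.7704 = 1.2557
Step 3: Project onto [0, 2].
x_proj = clip(-3.8575) = 0.0
y_proj = clip(1.2557) = 1.2557
Step 4: Evaluate f.
f(0.0, 1.2557) = -7.5056


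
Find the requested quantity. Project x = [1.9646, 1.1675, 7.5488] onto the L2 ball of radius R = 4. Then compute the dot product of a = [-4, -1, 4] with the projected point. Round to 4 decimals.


Step 1: Compute ||x|| (intermediates to 6 decimals).
||x|| = sqrt(1.9646^2 + 1.1675^2 + 7.5488^2) = 7.887147
Step 2: Project.
Since ||x|| > R, scale = R/||x|| = 4/7.887147 = 0.507154, proj(x) = scale * x
proj(x) = [0.996355, 0.592102, 3.828404]
Step 3: Dot product.
a^T * proj(x) = -4*0.996355 - 1*0.592102 + 4*3.828404 = 10.7361


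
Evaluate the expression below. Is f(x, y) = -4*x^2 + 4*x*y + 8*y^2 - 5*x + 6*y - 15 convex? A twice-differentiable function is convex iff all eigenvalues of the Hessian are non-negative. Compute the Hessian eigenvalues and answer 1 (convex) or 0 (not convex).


The Hessian of f(x,y) = -4*x^2 + 4*x*y + 8*y^2 - 5*x + 6*y - 15 is:
H = [[-8, 4], [4, 16]]
Trace = -8 + 16 = 8
Determinant = -8*16 - (4)^2 = -144
Discriminant = (8)^2 - 4*-144 = 640.0
Eigenvalues: lambda_1 = -8.6491, lambda_2 = 16.6491
The function is not convex.

0


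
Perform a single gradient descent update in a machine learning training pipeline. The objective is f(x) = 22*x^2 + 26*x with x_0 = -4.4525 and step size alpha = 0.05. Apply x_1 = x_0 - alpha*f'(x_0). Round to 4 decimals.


We compute the gradient at x_0 and apply the update.
f'(x) = 44*x + 26
f'(-4.4525) = 44*-4.4525 + 26 = -169.91
x_1 = -4.4525 - 0.05*-169.91 = 4.043


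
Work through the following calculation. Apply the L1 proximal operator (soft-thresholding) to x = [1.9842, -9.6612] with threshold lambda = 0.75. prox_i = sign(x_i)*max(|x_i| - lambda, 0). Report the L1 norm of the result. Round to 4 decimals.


Soft-thresholding with lambda = 0.75:
prox(1.9842) = sign(1.9842)*max(|1.9842| - 0.75, 0) = 1.2342
prox(-9.6612) = sign(-9.6612)*max(|-9.6612| - 0.75, 0) = -8.9112
prox(x) = [1.2342, -8.9112]
||prox(x)||_1 = 1.2342 + 8.9112 = 10.1454


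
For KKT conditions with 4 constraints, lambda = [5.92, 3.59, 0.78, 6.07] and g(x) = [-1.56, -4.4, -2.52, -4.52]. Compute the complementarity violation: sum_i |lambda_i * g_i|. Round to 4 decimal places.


KKT complementary slackness check:
lambda_1 * g_1 = 5.92 * -1.56 = -9.2352
lambda_2 * g_2 = 3.59 * -4.4 = -15.796
lambda_3 * g_3 = 0.78 * -2.52 = -1.9656
lambda_4 * g_4 = 6.07 * -4.52 = -27.4364
Total violation = 9.2352 + 15.796 + 1.9656 + 27.4364 = 54.4332


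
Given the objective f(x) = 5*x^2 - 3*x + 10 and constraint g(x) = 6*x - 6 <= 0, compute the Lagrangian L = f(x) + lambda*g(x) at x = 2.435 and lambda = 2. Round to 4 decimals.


Step 1: Evaluate f(x).
f(2.435) = 5*2.435^2 - 3*2.435 + 10 = 32.3411
Step 2: Evaluate g(x).
g(2.435) = 6*2.435 - 6 = 8.61
Step 3: Compute Lagrangian.
L = 32.3411 + 2*8.61 = 49.5611


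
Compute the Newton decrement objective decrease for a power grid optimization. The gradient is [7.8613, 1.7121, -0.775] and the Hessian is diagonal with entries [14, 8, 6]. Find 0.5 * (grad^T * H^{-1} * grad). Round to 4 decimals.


Step 1: H is diagonal, so H^(-1) * g = [0.5615, 0.214, -0.1292].
Step 2: g^T H^(-1) g = sum_i g_i^2 / H_ii
  = (7.8613)^2/14 + (1.7121)^2/8 + (-0.775)^2/6
  = 4.4143 + 0.3664 + 0.1001 = 4.8808
Step 3: Objective decrease = 0.5 * g^T H^(-1) g = 2.4404


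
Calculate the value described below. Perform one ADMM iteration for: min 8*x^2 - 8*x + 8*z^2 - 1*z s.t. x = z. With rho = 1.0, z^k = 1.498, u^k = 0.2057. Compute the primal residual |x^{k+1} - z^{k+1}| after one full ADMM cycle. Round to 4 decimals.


ADMM iteration with rho = 1.0, z^k = 1.498, u^k = 0.2057
Step 1: x-update.
Minimize 8*x^2 - 8*x + (1.0/2)*(x - 1.498 + 0.2057)^2
FOC: (2*8 + 1.0)*x = 8 + 1.0*(1.498 - 0.2057)
x^{k+1} = 0.5466
Step 2: z-update.
Minimize 8*z^2 - 1*z + (1.0/2)*(0.5466 - z + 0.2057)^2
FOC: (2*8 + 1.0)*z = 1 + 1.0*(0.5466 + 0.2057)
z^{k+1} = 0.1031
Step 3: u-update.
u^{k+1} = 0.2057 + 0.5466 - 0.1031 = 0.6492
Step 4: Primal residual = |0.5466 - 0.1031| = 0.4435


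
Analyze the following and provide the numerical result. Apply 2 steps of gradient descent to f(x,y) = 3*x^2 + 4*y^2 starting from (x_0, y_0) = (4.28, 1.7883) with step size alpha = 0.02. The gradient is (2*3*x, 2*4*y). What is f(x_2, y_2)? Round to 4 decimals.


Gradient descent on f(x,y) = 3*x^2 + 4*y^2.
Starting point: (4.28, 1.7883), alpha = 0.02
Step 1: grad_x = 2*3*4.28 = 25.68, grad_y = 2*4*1.7883 = 14.3064
  x_1 = 4.28 - 0.02*25.68 = 3.7664
  y_1 = 1.7883 - 0.02*14.3064 = 1.5022
Step 2: grad_x = 2*3*3.7664 = 22.5984, grad_y = 2*4*1.5022 = 12.0174
  x_2 = 3.7664 - 0.02*22.5984 = 3.3144
  y_2 = 1.5022 - 0.02*12.0174 = 1.2618
f(3.3144, 1.2618) = 3*3.3144^2 + 4*1.2618^2 = 39.3252


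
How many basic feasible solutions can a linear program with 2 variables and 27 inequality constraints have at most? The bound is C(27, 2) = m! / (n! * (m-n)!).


Each vertex corresponds to some choice of n active constraints out of m, so the number of vertices is at most C(m, n) = m! / (n!(m-n)!).
m = 27, n = 2
Numerator: 27 * 26
Denominator: 2! = 2
C(27, 2) = 351


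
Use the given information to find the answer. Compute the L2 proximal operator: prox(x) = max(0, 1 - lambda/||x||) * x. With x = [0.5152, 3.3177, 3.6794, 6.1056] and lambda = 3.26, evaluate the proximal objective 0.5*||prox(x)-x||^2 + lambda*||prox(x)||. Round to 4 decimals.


Step 1: Compute ||x||.
||x|| = 7.8797
Step 2: Compute scaling factor.
scale = max(0, 1 - 3.26/7.8797) = 0.5863
Step 3: prox(x) = [0.302, 1.9451, 2.1571, 3.5796]
||prox(x)|| = 4.6197
Step 4: Proximal objective.
0.5*||prox-x||^2 = 5.3138
lambda*||prox|| = 15.0602
Total = 20.3739


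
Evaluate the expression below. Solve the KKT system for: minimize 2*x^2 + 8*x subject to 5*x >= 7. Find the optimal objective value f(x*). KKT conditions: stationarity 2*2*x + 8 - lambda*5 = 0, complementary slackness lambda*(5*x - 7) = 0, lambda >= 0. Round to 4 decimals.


Step 1: Try lambda = 0 (constraint inactive).
x_unc = -8/(2*2) = -2.0
Check: 5*-2.0 = -10.0 < 7 -- violated!
Step 2: Constraint must be active: 5*x = 7
x* = 7/5 = 1.4
lambda = (2*2*1.4 + 8)/5 = 2.72
Step 3: Compute optimal value.
f(x*) = 2*1.4^2 + 8*1.4 = 15.12


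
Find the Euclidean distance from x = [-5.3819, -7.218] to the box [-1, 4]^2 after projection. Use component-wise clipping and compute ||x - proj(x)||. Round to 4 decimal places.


Project each component onto [-1, 4].
clip(-5.3819) = -1.0, clip(-7.218) = -1.0
Projection = [-1.0, -1.0]
Squared diffs: [19.201, 38.6635]
Distance = sqrt(57.8645) = 7.6069


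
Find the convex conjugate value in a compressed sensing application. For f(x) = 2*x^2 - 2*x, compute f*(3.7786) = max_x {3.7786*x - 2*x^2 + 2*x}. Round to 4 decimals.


f*(y) = sup_x {y*x - a*x^2 - b*x} = sup_x {(y-b)*x - a*x^2}
FOC: (y - b) - 2a*x = 0 => x* = (y - b)/(2a)
x* = (3.7786 + 2)/(2*2) = 1.4447
f*(3.7786) = (y-b)^2/(4a) = (3.7786 + 2)^2/(4*2)
= 33.3922/8 = 4.174


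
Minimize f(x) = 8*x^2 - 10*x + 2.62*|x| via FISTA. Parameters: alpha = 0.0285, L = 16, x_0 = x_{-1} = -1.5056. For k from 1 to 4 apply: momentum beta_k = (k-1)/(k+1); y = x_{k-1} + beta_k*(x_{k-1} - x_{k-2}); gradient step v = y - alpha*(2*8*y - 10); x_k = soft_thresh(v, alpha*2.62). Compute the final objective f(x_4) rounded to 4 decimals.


FISTA on f(x) = 8*x^2 - 10*x + 2.62*|x|
L = 16, alpha = 0.0285
Iteration 1: beta = 0.0, y = -1.5056 + 0.0*(-1.5056 + 1.5056) = -1.5056
  grad(y) = -34.0896, v = y - alpha*grad = -0.534
  prox(v) = soft_thresh(-0.534, 0.0747) = -0.4594
Iteration 2: beta = 0.3333, y = -0.4594 + 0.3333*(-0.4594 + 1.5056) = -0.1106
  grad(y) = -11.7702, v = y - alpha*grad = 0.2248
  prox(v) = soft_thresh(0.2248, 0.0747) = 0.1501
Iteration 3: beta = 0.5, y = 0.1501 + 0.5*(0.1501 + 0.4594) = 0.4549
  grad(y) = -2.7215, v = y - alpha*grad = 0.5325
  prox(v) = soft_thresh(0.5325, 0.0747) = 0.4578
Iteration 4: beta = 0.6, y = 0.4578 + 0.6*(0.4578 - 0.1501) = 0.6424
  grad(y) = 0.2782, v = y - alpha*grad = 0.6345
  prox(v) = soft_thresh(0.6345, 0.0747) = 0.5598
f(x_4) = 8*0.5598^2 - 10*0.5598 + 2.62*|0.5598| = -1.6243


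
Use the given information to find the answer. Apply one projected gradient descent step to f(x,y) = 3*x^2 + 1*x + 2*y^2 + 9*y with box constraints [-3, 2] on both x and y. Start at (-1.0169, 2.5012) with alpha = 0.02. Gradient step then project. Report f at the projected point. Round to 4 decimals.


Step 1: Compute gradient at (-1.0169, 2.5012).
grad_x = 2*3*-1.0169 + 1 = -5.1014
grad_y = 2*2*2.5012 + 9 = 19.0048
Step 2: Gradient step.
x_raw = -1.0169 - 0.02*-5.1014 = -0.9149
y_raw = 2.5012 - 0.02*19.0048 = 2.1211
Step 3: Project onto [-3, 2].
x_proj = clip(-0.9149) = -0.9149
y_proj = clip(2.1211) = 2.0
Step 4: Evaluate f.
f(-0.9149, 2.0) = 27.5961


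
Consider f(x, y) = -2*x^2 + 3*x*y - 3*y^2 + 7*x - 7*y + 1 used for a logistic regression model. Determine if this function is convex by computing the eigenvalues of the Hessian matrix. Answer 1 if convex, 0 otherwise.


The Hessian of f(x,y) = -2*x^2 + 3*x*y - 3*y^2 + 7*x - 7*y + 1 is:
H = [[-4, 3], [3, -6]]
Trace = -4 - 6 = -10
Determinant = -4*-6 - (3)^2 = 15
Discriminant = (-10)^2 - 4*15 = 40.0
Eigenvalues: lambda_1 = -8.1623, lambda_2 = -1.8377
The function is not convex.

0


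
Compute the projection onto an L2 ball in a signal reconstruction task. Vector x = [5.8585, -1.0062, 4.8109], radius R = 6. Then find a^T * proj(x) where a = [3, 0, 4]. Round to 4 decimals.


Step 1: Compute ||x|| (intermediates to 6 decimals).
||x|| = sqrt(5.8585^2 + (-1.0062)^2 + 4.8109^2) = 7.647171
Step 2: Project.
Since ||x|| > R, scale = R/||x|| = 6/7.647171 = 0.784604, proj(x) = scale * x
proj(x) = [4.596603, -0.789469, 3.774651]
Step 3: Dot product.
a^T * proj(x) = 3*4.596603 + 0*(-0.789469) + 4*3.774651 = 28.8884


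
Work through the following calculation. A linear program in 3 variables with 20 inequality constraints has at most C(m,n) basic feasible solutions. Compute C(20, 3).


Each vertex corresponds to some choice of n active constraints out of m, so the number of vertices is at most C(m, n) = m! / (n!(m-n)!).
m = 20, n = 3
Numerator: 20 * 19 * 18
Denominator: 3! = 6
C(20, 3) = 1140


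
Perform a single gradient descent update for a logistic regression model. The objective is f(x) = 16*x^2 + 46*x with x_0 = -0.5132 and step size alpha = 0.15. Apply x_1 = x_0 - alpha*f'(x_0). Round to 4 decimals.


We compute the gradient at x_0 and apply the update.
f'(x) = 32*x + 46
f'(-0.5132) = 32*-0.5132 + 46 = 29.5776
x_1 = -0.5132 - 0.15*29.5776 = -4.9498


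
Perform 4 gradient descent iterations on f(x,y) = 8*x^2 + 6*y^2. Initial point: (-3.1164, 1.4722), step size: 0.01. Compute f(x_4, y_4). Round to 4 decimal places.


Gradient descent on f(x,y) = 8*x^2 + 6*y^2.
Starting point: (-3.1164, 1.4722), alpha = 0.01
Step 1: grad_x = 2*8*-3.1164 = -49.8624, grad_y = 2*6*1.4722 = 17.6664
  x_1 = -3.1164 - 0.01*-49.8624 = -2.6178
  y_1 = 1.4722 - 0.01*17.6664 = 1.2955
Step 2: grad_x = 2*8*-2.6178 = -41.8844, grad_y = 2*6*1.2955 = 15.5464
  x_2 = -2.6178 - 0.01*-41.8844 = -2.1989
  y_2 = 1.2955 - 0.01*15.5464 = 1.1401
Step 3: grad_x = 2*8*-2.1989 = -35.1829, grad_y = 2*6*1.1401 = 13.6809
  x_3 = -2.1989 - 0.01*-35.1829 = -1.8471
  y_3 = 1.1401 - 0.01*13.6809 = 1.0033
Step 4: grad_x = 2*8*-1.8471 = -29.5536, grad_y = 2*6*1.0033 = 12.0392
  x_4 = -1.8471 - 0.01*-29.5536 = -1.5516
  y_4 = 1.0033 - 0.01*12.0392 = 0.8829
f(-1.5516, 0.8829) = 8*(-1.5516)^2 + 6*0.8829^2 = 23.9356


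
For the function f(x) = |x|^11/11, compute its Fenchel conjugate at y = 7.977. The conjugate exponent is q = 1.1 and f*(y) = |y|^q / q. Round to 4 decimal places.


The conjugate exponent q satisfies 1/p + 1/q = 1.
p = 11, so q = 11/(11 - 1) = 1.1
|y|^q = 7.977^1.1 = 9.818
f*(7.977) = 9.818 / 1.1 = 8.9255


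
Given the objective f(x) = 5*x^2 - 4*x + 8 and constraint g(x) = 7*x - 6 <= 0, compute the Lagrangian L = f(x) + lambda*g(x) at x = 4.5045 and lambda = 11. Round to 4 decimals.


Step 1: Evaluate f(x).
f(4.5045) = 5*4.5045^2 - 4*4.5045 + 8 = 91.4346
Step 2: Evaluate g(x).
g(4.5045) = 7*4.5045 - 6 = 25.5315
Step 3: Compute Lagrangian.
L = 91.4346 + 11*25.5315 = 372.2811


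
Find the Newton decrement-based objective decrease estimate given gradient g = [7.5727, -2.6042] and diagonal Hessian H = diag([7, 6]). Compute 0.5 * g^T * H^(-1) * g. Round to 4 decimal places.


Step 1: H is diagonal, so H^(-1) * g = [1.0818, -0.434].
Step 2: g^T H^(-1) g = sum_i g_i^2 / H_ii
  = (7.5727)^2/7 + (-2.6042)^2/6
  = 8.1923 + 1.1303 = 9.3226
Step 3: Objective decrease = 0.5 * g^T H^(-1) g = 4.6613


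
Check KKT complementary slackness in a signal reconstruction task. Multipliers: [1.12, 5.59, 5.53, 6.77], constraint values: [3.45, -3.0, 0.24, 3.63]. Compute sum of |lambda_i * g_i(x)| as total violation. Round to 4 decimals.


KKT complementary slackness check:
lambda_1 * g_1 = 1.12 * 3.45 = 3.864
lambda_2 * g_2 = 5.59 * -3.0 = -16.77
lambda_3 * g_3 = 5.53 * 0.24 = 1.3272
lambda_4 * g_4 = 6.77 * 3.63 = 24.5751
Total violation = 3.864 + 16.77 + 1.3272 + 24.5751 = 46.5363


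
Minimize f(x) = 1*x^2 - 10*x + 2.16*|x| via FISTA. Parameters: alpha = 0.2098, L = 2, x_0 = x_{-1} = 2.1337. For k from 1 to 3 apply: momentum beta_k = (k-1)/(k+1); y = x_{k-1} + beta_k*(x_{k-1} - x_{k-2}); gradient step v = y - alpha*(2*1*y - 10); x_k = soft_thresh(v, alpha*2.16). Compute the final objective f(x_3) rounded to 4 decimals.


FISTA on f(x) = 1*x^2 - 10*x + 2.16*|x|
L = 2, alpha = 0.2098
Iteration 1: beta = 0.0, y = 2.1337 + 0.0*(2.1337 - 2.1337) = 2.1337
  grad(y) = -5.7326, v = y - alpha*grad = 3.3364
  prox(v) = soft_thresh(3.3364, 0.4532) = 2.8832
Iteration 2: beta = 0.3333, y = 2.8832 + 0.3333*(2.8832 - 2.1337) = 3.1331
  grad(y) = -3.7338, v = y - alpha*grad = 3.9164
  prox(v) = soft_thresh(3.9164, 0.4532) = 3.4633
Iteration 3: beta = 0.5, y = 3.4633 + 0.5*(3.4633 - 2.8832) = 3.7533
  grad(y) = -2.4934, v = y - alpha*grad = 4.2764
  prox(v) = soft_thresh(4.2764, 0.4532) = 3.8232
f(x_3) = 1*3.8232^2 - 10*3.8232 + 2.16*|3.8232| = -15.357


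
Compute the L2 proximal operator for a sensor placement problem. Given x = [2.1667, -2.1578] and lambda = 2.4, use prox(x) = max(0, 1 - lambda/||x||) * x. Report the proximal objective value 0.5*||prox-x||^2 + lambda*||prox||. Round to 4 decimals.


Step 1: Compute ||x||.
||x|| = 3.0579
Step 2: Compute scaling factor.
scale = max(0, 1 - 2.4/3.0579) = 0.2151
Step 3: prox(x) = [0.4662, -0.4642]
||prox(x)|| = 0.6579
Step 4: Proximal objective.
0.5*||prox-x||^2 = 2.88
lambda*||prox|| = 1.579
Total = 4.4589


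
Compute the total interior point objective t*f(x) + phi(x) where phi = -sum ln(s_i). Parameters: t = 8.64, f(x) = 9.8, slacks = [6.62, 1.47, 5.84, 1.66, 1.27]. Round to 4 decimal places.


Step 1: Compute log-barrier.
ln values: [1.8901, 0.3853, 1.7647, 0.5068, 0.239]
phi = -(1.8901 + 0.3853 + 1.7647 + 0.5068 + 0.239) = -4.7859
Step 2: Compute augmented objective.
t*f(x) = 8.64*9.8 = 84.672
Total = 84.672 - 4.7859 = 79.8861


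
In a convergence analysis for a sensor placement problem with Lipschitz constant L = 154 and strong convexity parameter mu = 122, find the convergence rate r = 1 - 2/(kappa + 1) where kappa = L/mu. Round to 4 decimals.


Step 1: Compute the condition number.
kappa = L/mu = 154/122 = 1.2623
Step 2: Compute the convergence rate.
r = 1 - 2/(kappa + 1) = 1 - 2*mu/(L + mu) = (L - mu)/(L + mu) = 32/276 = 0.1159


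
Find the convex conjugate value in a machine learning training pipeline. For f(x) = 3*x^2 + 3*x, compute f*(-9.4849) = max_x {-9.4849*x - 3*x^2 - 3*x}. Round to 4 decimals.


f*(y) = sup_x {y*x - a*x^2 - b*x} = sup_x {(y-b)*x - a*x^2}
FOC: (y - b) - 2a*x = 0 => x* = (y - b)/(2a)
x* = (-9.4849 - 3)/(2*3) = -2.0808
f*(-9.4849) = (y-b)^2/(4a) = (-9.4849 - 3)^2/(4*3)
= 155.8727/12 = 12.9894


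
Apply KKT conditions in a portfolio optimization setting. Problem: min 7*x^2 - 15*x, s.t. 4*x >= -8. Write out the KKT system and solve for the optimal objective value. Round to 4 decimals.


Step 1: Try lambda = 0 (constraint inactive).
Stationarity: 2*7*x - 15 = 0
x* = 15/(2*7) = 15/14 = 1.0714 (rounded; the exact value 15/14 is used below)
Check constraint: 4*1.0714 = 4.2856 >= -8 -- satisfied.
Step 2: Compute optimal value.
f(x*) = 7*(15/14)^2 - 15*(15/14) = -8.0357


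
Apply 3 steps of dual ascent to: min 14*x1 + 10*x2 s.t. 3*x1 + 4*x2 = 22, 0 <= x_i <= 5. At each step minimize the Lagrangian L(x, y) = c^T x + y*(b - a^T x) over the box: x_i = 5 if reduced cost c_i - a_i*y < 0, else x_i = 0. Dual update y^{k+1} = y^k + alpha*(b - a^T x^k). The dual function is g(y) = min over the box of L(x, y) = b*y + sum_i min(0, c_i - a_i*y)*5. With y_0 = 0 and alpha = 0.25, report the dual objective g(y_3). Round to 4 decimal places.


Dual ascent for LP: min 14*x1 + 10*x2, 3*x1 + 4*x2 = 22, 0 <= x_i <= 5
Step 1: y^k = 0.0, reduced costs: (14.0, 10.0)
  x^k = (0.0, 0.0), subgradient = b - a^T x = 22.0
  y^{k+1} = 0.0 + 0.25*22.0 = 5.5
Step 2: y^k = 5.5, reduced costs: (-2.5, -12.0)
  x^k = (5.0, 5.0), subgradient = b - a^T x = -13.0
  y^{k+1} = 5.5 + 0.25*-13.0 = 2.25
Step 3: y^k = 2.25, reduced costs: (7.25, 1.0)
  x^k = (0.0, 0.0), subgradient = b - a^T x = 22.0
  y^{k+1} = 2.25 + 0.25*22.0 = 7.75
Dual objective at y_3 = 7.75: reduced costs (-9.25, -21.0), box minimizer x = (5.0, 5.0)
g(y_3) = b*y + (c1 - a1*y)*x1 + (c2 - a2*y)*x2 = 22*7.75 + (-9.25)*5.0 + (-21.0)*5.0 = 170.5 - 46.25 - 105.0 = 19.25


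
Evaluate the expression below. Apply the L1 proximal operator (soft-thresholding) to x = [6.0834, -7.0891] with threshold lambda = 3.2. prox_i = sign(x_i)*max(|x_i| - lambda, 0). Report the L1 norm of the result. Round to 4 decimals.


Soft-thresholding with lambda = 3.2:
prox(6.0834) = sign(6.0834)*max(|6.0834| - 3.2, 0) = 2.8834
prox(-7.0891) = sign(-7.0891)*max(|-7.0891| - 3.2, 0) = -3.8891
prox(x) = [2.8834, -3.8891]
||prox(x)||_1 = 2.8834 + 3.8891 = 6.7725


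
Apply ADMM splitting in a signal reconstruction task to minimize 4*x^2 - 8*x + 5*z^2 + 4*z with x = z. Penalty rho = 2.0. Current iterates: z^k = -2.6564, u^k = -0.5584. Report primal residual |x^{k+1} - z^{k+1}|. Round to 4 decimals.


ADMM iteration with rho = 2.0, z^k = -2.6564, u^k = -0.5584
Step 1: x-update.
Minimize 4*x^2 - 8*x + (2.0/2)*(x + 2.6564 - 0.5584)^2
FOC: (2*4 + 2.0)*x = 8 + 2.0*(-2.6564 + 0.5584)
x^{k+1} = 0.3804
Step 2: z-update.
Minimize 5*z^2 + 4*z + (2.0/2)*(0.3804 - z - 0.5584)^2
FOC: (2*5 + 2.0)*z = -4 + 2.0*(0.3804 - 0.5584)
z^{k+1} = -0.363
Step 3: u-update.
u^{k+1} = -0.5584 + 0.3804 + 0.363 = 0.185
Step 4: Primal residual = |0.3804 + 0.363| = 0.7434


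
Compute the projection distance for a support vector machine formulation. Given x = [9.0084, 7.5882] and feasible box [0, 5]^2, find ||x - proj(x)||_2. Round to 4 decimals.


Project each component onto [0, 5].
clip(9.0084) = 5.0, clip(7.5882) = 5.0
Projection = [5.0, 5.0]
Squared diffs: [16.0673, 6.6988]
Distance = sqrt(22.7661) = 4.7714


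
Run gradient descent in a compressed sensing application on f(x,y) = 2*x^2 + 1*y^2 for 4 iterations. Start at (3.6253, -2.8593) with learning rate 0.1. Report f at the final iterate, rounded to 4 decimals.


Gradient descent on f(x,y) = 2*x^2 + 1*y^2.
Starting point: (3.6253, -2.8593), alpha = 0.1
Step 1: grad_x = 2*2*3.6253 = 14.5012, grad_y = 2*1*-2.8593 = -5.7186
  x_1 = 3.6253 - 0.1*14.5012 = 2.1752
  y_1 = -2.8593 - 0.1*-5.7186 = -2.2874
Step 2: grad_x = 2*2*2.1752 = 8.7007, grad_y = 2*1*-2.2874 = -4.5749
  x_2 = 2.1752 - 0.1*8.7007 = 1.3051
  y_2 = -2.2874 - 0.1*-4.5749 = -1.83
Step 3: grad_x = 2*2*1.3051 = 5.2204, grad_y = 2*1*-1.83 = -3.6599
  x_3 = 1.3051 - 0.1*5.2204 = 0.7831
  y_3 = -1.83 - 0.1*-3.6599 = -1.464
Step 4: grad_x = 2*2*0.7831 = 3.1323, grad_y = 2*1*-1.464 = -2.9279
  x_4 = 0.7831 - 0.1*3.1323 = 0.4698
  y_4 = -1.464 - 0.1*-2.9279 = -1.1712
f(0.4698, -1.1712) = 2*0.4698^2 + 1*(-1.1712)^2 = 1.8131


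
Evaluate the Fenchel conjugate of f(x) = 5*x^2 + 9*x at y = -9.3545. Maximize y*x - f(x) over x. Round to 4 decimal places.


f*(y) = sup_x {y*x - a*x^2 - b*x} = sup_x {(y-b)*x - a*x^2}
FOC: (y - b) - 2a*x = 0 => x* = (y - b)/(2a)
x* = (-9.3545 - 9)/(2*5) = -1.8355
f*(-9.3545) = (y-b)^2/(4a) = (-9.3545 - 9)^2/(4*5)
= 336.8877/20 = 16.8444


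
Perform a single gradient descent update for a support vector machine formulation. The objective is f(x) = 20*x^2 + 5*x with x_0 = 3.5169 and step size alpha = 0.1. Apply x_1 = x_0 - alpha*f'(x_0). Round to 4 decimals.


We compute the gradient at x_0 and apply the update.
f'(x) = 40*x + 5
f'(3.5169) = 40*3.5169 + 5 = 145.676
x_1 = 3.5169 - 0.1*145.676 = -11.0507


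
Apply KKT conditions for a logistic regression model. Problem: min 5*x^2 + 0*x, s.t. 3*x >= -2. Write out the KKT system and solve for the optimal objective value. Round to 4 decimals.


Step 1: Try lambda = 0 (constraint inactive).
Stationarity: 2*5*x + 0 = 0
x* = 0/(2*5) = 0.0
Check constraint: 3*0.0 = 0.0 >= -2 -- satisfied.
Step 2: Compute optimal value.
f(x*) = 5*0.0^2 + 0*0.0 = 0.0


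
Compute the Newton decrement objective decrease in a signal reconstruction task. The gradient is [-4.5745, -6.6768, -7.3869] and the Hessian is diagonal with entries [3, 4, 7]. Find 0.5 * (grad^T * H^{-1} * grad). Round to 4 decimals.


Step 1: H is diagonal, so H^(-1) * g = [-1.5248, -1.6692, -1.0553].
Step 2: g^T H^(-1) g = sum_i g_i^2 / H_ii
  = (-4.5745)^2/3 + (-6.6768)^2/4 + (-7.3869)^2/7
  = 6.9754 + 11.1449 + 7.7952 = 25.9154
Step 3: Objective decrease = 0.5 * g^T H^(-1) g = 12.9577


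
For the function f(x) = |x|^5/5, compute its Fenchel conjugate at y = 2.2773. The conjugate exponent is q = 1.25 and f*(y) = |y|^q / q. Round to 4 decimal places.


The conjugate exponent q satisfies 1/p + 1/q = 1.
p = 5, so q = 5/(5 - 1) = 1.25
|y|^q = 2.2773^1.25 = 2.7975
f*(2.2773) = 2.7975 / 1.25 = 2.238


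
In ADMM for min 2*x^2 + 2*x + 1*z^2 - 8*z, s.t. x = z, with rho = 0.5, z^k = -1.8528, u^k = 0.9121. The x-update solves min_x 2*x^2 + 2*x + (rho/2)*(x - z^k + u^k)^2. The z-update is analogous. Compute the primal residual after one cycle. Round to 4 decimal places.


ADMM iteration with rho = 0.5, z^k = -1.8528, u^k = 0.9121
Step 1: x-update.
Minimize 2*x^2 + 2*x + (0.5/2)*(x + 1.8528 + 0.9121)^2
FOC: (2*2 + 0.5)*x = -2 + 0.5*(-1.8528 - 0.9121)
x^{k+1} = -0.7517
Step 2: z-update.
Minimize 1*z^2 - 8*z + (0.5/2)*(-0.7517 - z + 0.9121)^2
FOC: (2*1 + 0.5)*z = 8 + 0.5*(-0.7517 + 0.9121)
z^{k+1} = 3.2321
Step 3: u-update.
u^{k+1} = 0.9121 - 0.7517 - 3.2321 = -3.0716
Step 4: Primal residual = |-0.7517 - 3.2321| = 3.9837


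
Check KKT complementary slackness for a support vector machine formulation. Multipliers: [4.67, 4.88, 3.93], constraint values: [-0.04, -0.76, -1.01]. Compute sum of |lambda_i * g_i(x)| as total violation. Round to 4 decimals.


KKT complementary slackness check:
lambda_1 * g_1 = 4.67 * -0.04 = -0.1868
lambda_2 * g_2 = 4.88 * -0.76 = -3.7088
lambda_3 * g_3 = 3.93 * -1.01 = -3.9693
Total violation = 0.1868 + 3.7088 + 3.9693 = 7.8649


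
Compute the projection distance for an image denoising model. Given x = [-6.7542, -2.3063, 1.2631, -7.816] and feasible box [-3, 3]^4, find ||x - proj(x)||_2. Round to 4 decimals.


Project each component onto [-3, 3].
clip(-6.7542) = -3.0, clip(-2.3063) = -2.3063, clip(1.2631) = 1.2631, clip(-7.816) = -3.0
Projection = [-3.0, -2.3063, 1.2631, -3.0]
Squared diffs: [14.094, 0.0, 0.0, 23.1939]
Distance = sqrt(37.2879) = 6.1064


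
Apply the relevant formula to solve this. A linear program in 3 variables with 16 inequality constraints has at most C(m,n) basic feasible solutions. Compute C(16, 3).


Each vertex corresponds to some choice of n active constraints out of m, so the number of vertices is at most C(m, n) = m! / (n!(m-n)!).
m = 16, n = 3
Numerator: 16 * 15 * 14
Denominator: 3! = 6
C(16, 3) = 560


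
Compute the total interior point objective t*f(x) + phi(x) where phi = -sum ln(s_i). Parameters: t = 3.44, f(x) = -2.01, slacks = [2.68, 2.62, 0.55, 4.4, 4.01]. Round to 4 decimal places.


Step 1: Compute log-barrier.
ln values: [0.9858, 0.9632, -0.5978, 1.4816, 1.3888]
phi = -(0.9858 + 0.9632 - 0.5978 + 1.4816 + 1.3888) = -4.2215
Step 2: Compute augmented objective.
t*f(x) = 3.44*-2.01 = -6.9144
Total = -6.9144 - 4.2215 = -11.1359


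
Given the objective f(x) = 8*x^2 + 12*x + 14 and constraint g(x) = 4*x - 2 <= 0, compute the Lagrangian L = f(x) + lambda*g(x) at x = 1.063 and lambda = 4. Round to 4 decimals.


Step 1: Evaluate f(x).
f(1.063) = 8*1.063^2 + 12*1.063 + 14 = 35.7958
Step 2: Evaluate g(x).
g(1.063) = 4*1.063 - 2 = 2.252
Step 3: Compute Lagrangian.
L = 35.7958 + 4*2.252 = 44.8038


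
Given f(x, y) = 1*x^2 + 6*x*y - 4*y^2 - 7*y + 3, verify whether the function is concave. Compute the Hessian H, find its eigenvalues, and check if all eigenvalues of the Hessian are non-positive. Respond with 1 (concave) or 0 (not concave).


The Hessian of f(x,y) = 1*x^2 + 6*x*y - 4*y^2 - 7*y + 3 is:
H = [[2, 6], [6, -8]]
Trace = 2 - 8 = -6
Determinant = 2*-8 - (6)^2 = -52
Discriminant = (-6)^2 - 4*-52 = 244.0
Eigenvalues: lambda_1 = -10.8102, lambda_2 = 4.8102
The function is not concave.

0


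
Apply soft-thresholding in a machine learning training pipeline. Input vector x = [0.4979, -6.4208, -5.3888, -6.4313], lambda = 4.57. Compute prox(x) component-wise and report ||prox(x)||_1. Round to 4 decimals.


Soft-thresholding with lambda = 4.57:
prox(0.4979) = sign(0.4979)*max(|0.4979| - 4.57, 0) = 0.0
prox(-6.4208) = sign(-6.4208)*max(|-6.4208| - 4.57, 0) = -1.8508
prox(-5.3888) = sign(-5.3888)*max(|-5.3888| - 4.57, 0) = -0.8188
prox(-6.4313) = sign(-6.4313)*max(|-6.4313| - 4.57, 0) = -1.8613
prox(x) = [0.0, -1.8508, -0.8188, -1.8613]
||prox(x)||_1 = 0.0 + 1.8508 + 0.8188 + 1.8613 = 4.5309


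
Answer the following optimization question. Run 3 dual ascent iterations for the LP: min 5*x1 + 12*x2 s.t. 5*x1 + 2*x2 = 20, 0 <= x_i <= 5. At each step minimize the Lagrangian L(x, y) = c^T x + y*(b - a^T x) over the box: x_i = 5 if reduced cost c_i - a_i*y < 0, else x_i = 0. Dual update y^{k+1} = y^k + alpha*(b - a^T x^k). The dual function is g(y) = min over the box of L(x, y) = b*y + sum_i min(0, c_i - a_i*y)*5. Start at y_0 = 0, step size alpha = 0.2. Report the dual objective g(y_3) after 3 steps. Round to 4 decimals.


Dual ascent for LP: min 5*x1 + 12*x2, 5*x1 + 2*x2 = 20, 0 <= x_i <= 5
Step 1: y^k = 0.0, reduced costs: (5.0, 12.0)
  x^k = (0.0, 0.0), subgradient = b - a^T x = 20.0
  y^{k+1} = 0.0 + 0.2*20.0 = 4.0
Step 2: y^k = 4.0, reduced costs: (-15.0, 4.0)
  x^k = (5.0, 0.0), subgradient = b - a^T x = -5.0
  y^{k+1} = 4.0 + 0.2*-5.0 = 3.0
Step 3: y^k = 3.0, reduced costs: (-10.0, 6.0)
  x^k = (5.0, 0.0), subgradient = b - a^T x = -5.0
  y^{k+1} = 3.0 + 0.2*-5.0 = 2.0
Dual objective at y_3 = 2.0: reduced costs (-5.0, 8.0), box minimizer x = (5.0, 0.0)
g(y_3) = b*y + (c1 - a1*y)*x1 + (c2 - a2*y)*x2 = 20*2.0 + (-5.0)*5.0 + 8.0*0.0 = 40.0 - 25.0 + 0.0 = 15.0


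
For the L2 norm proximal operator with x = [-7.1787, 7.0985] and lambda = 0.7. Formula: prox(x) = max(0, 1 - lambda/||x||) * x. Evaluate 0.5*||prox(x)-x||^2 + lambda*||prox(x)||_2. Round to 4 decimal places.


Step 1: Compute ||x||.
||x|| = 10.0957
Step 2: Compute scaling factor.
scale = max(0, 1 - 0.7/10.0957) = 0.9307
Step 3: prox(x) = [-6.681, 6.6063]
||prox(x)|| = 9.3957
Step 4: Proximal objective.
0.5*||prox-x||^2 = 0.245
lambda*||prox|| = 6.577
Total = 6.822


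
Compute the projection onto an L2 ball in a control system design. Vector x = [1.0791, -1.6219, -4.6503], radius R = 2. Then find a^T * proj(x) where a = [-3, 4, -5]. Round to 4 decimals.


Step 1: Compute ||x|| (intermediates to 6 decimals).
||x|| = sqrt(1.0791^2 + (-1.6219)^2 + (-4.6503)^2) = 5.041855
Step 2: Project.
Since ||x|| > R, scale = R/||x|| = 2/5.041855 = 0.396679, proj(x) = scale * x
proj(x) = [0.428056, -0.643374, -1.844676]
Step 3: Dot product.
a^T * proj(x) = -3*0.428056 + 4*(-0.643374) - 5*(-1.844676) = 5.3657
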